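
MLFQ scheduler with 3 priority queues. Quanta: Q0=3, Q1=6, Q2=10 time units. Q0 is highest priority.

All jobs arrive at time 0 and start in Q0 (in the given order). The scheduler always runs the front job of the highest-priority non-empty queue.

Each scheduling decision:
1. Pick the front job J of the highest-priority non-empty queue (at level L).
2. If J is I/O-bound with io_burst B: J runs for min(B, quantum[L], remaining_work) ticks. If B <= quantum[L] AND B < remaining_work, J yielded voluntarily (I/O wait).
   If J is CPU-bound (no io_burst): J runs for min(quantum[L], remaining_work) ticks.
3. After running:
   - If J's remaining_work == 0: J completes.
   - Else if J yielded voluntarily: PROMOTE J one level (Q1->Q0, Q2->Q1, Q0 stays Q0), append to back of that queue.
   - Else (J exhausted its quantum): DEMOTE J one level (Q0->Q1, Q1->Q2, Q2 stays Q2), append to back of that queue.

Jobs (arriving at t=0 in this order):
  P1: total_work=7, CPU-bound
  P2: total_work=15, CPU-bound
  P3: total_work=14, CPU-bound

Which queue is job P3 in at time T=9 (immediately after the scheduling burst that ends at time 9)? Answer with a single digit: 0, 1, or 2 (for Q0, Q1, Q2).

Answer: 1

Derivation:
t=0-3: P1@Q0 runs 3, rem=4, quantum used, demote→Q1. Q0=[P2,P3] Q1=[P1] Q2=[]
t=3-6: P2@Q0 runs 3, rem=12, quantum used, demote→Q1. Q0=[P3] Q1=[P1,P2] Q2=[]
t=6-9: P3@Q0 runs 3, rem=11, quantum used, demote→Q1. Q0=[] Q1=[P1,P2,P3] Q2=[]
t=9-13: P1@Q1 runs 4, rem=0, completes. Q0=[] Q1=[P2,P3] Q2=[]
t=13-19: P2@Q1 runs 6, rem=6, quantum used, demote→Q2. Q0=[] Q1=[P3] Q2=[P2]
t=19-25: P3@Q1 runs 6, rem=5, quantum used, demote→Q2. Q0=[] Q1=[] Q2=[P2,P3]
t=25-31: P2@Q2 runs 6, rem=0, completes. Q0=[] Q1=[] Q2=[P3]
t=31-36: P3@Q2 runs 5, rem=0, completes. Q0=[] Q1=[] Q2=[]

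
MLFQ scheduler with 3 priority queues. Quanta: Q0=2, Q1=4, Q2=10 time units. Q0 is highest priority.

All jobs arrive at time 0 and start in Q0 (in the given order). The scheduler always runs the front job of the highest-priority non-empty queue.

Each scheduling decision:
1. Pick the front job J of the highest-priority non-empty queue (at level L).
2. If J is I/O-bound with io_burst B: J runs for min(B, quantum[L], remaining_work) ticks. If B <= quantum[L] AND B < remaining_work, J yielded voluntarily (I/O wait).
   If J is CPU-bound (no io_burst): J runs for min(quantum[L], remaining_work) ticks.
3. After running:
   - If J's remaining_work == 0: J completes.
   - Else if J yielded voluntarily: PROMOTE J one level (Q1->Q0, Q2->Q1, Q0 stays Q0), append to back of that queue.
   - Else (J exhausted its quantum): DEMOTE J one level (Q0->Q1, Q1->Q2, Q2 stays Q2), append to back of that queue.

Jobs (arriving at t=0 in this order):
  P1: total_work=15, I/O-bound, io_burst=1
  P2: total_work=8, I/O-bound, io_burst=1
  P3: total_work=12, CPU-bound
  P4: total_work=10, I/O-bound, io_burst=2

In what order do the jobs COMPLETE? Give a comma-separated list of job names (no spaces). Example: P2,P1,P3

Answer: P4,P2,P1,P3

Derivation:
t=0-1: P1@Q0 runs 1, rem=14, I/O yield, promote→Q0. Q0=[P2,P3,P4,P1] Q1=[] Q2=[]
t=1-2: P2@Q0 runs 1, rem=7, I/O yield, promote→Q0. Q0=[P3,P4,P1,P2] Q1=[] Q2=[]
t=2-4: P3@Q0 runs 2, rem=10, quantum used, demote→Q1. Q0=[P4,P1,P2] Q1=[P3] Q2=[]
t=4-6: P4@Q0 runs 2, rem=8, I/O yield, promote→Q0. Q0=[P1,P2,P4] Q1=[P3] Q2=[]
t=6-7: P1@Q0 runs 1, rem=13, I/O yield, promote→Q0. Q0=[P2,P4,P1] Q1=[P3] Q2=[]
t=7-8: P2@Q0 runs 1, rem=6, I/O yield, promote→Q0. Q0=[P4,P1,P2] Q1=[P3] Q2=[]
t=8-10: P4@Q0 runs 2, rem=6, I/O yield, promote→Q0. Q0=[P1,P2,P4] Q1=[P3] Q2=[]
t=10-11: P1@Q0 runs 1, rem=12, I/O yield, promote→Q0. Q0=[P2,P4,P1] Q1=[P3] Q2=[]
t=11-12: P2@Q0 runs 1, rem=5, I/O yield, promote→Q0. Q0=[P4,P1,P2] Q1=[P3] Q2=[]
t=12-14: P4@Q0 runs 2, rem=4, I/O yield, promote→Q0. Q0=[P1,P2,P4] Q1=[P3] Q2=[]
t=14-15: P1@Q0 runs 1, rem=11, I/O yield, promote→Q0. Q0=[P2,P4,P1] Q1=[P3] Q2=[]
t=15-16: P2@Q0 runs 1, rem=4, I/O yield, promote→Q0. Q0=[P4,P1,P2] Q1=[P3] Q2=[]
t=16-18: P4@Q0 runs 2, rem=2, I/O yield, promote→Q0. Q0=[P1,P2,P4] Q1=[P3] Q2=[]
t=18-19: P1@Q0 runs 1, rem=10, I/O yield, promote→Q0. Q0=[P2,P4,P1] Q1=[P3] Q2=[]
t=19-20: P2@Q0 runs 1, rem=3, I/O yield, promote→Q0. Q0=[P4,P1,P2] Q1=[P3] Q2=[]
t=20-22: P4@Q0 runs 2, rem=0, completes. Q0=[P1,P2] Q1=[P3] Q2=[]
t=22-23: P1@Q0 runs 1, rem=9, I/O yield, promote→Q0. Q0=[P2,P1] Q1=[P3] Q2=[]
t=23-24: P2@Q0 runs 1, rem=2, I/O yield, promote→Q0. Q0=[P1,P2] Q1=[P3] Q2=[]
t=24-25: P1@Q0 runs 1, rem=8, I/O yield, promote→Q0. Q0=[P2,P1] Q1=[P3] Q2=[]
t=25-26: P2@Q0 runs 1, rem=1, I/O yield, promote→Q0. Q0=[P1,P2] Q1=[P3] Q2=[]
t=26-27: P1@Q0 runs 1, rem=7, I/O yield, promote→Q0. Q0=[P2,P1] Q1=[P3] Q2=[]
t=27-28: P2@Q0 runs 1, rem=0, completes. Q0=[P1] Q1=[P3] Q2=[]
t=28-29: P1@Q0 runs 1, rem=6, I/O yield, promote→Q0. Q0=[P1] Q1=[P3] Q2=[]
t=29-30: P1@Q0 runs 1, rem=5, I/O yield, promote→Q0. Q0=[P1] Q1=[P3] Q2=[]
t=30-31: P1@Q0 runs 1, rem=4, I/O yield, promote→Q0. Q0=[P1] Q1=[P3] Q2=[]
t=31-32: P1@Q0 runs 1, rem=3, I/O yield, promote→Q0. Q0=[P1] Q1=[P3] Q2=[]
t=32-33: P1@Q0 runs 1, rem=2, I/O yield, promote→Q0. Q0=[P1] Q1=[P3] Q2=[]
t=33-34: P1@Q0 runs 1, rem=1, I/O yield, promote→Q0. Q0=[P1] Q1=[P3] Q2=[]
t=34-35: P1@Q0 runs 1, rem=0, completes. Q0=[] Q1=[P3] Q2=[]
t=35-39: P3@Q1 runs 4, rem=6, quantum used, demote→Q2. Q0=[] Q1=[] Q2=[P3]
t=39-45: P3@Q2 runs 6, rem=0, completes. Q0=[] Q1=[] Q2=[]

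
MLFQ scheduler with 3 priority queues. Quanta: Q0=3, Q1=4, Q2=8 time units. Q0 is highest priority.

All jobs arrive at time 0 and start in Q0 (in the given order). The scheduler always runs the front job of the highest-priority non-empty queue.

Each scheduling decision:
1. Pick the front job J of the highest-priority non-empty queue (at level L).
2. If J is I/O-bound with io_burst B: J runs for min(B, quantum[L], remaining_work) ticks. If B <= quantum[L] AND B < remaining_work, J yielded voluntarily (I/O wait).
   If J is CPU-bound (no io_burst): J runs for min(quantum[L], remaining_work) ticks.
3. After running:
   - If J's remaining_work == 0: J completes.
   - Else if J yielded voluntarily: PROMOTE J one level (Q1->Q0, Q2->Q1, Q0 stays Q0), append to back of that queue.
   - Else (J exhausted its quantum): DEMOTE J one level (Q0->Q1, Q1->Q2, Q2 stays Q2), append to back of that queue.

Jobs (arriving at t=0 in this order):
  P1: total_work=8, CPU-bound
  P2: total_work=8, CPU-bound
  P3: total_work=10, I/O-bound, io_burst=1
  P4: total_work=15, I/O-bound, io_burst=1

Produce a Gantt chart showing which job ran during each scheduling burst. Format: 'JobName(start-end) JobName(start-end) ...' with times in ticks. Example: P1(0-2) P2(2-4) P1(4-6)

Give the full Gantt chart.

t=0-3: P1@Q0 runs 3, rem=5, quantum used, demote→Q1. Q0=[P2,P3,P4] Q1=[P1] Q2=[]
t=3-6: P2@Q0 runs 3, rem=5, quantum used, demote→Q1. Q0=[P3,P4] Q1=[P1,P2] Q2=[]
t=6-7: P3@Q0 runs 1, rem=9, I/O yield, promote→Q0. Q0=[P4,P3] Q1=[P1,P2] Q2=[]
t=7-8: P4@Q0 runs 1, rem=14, I/O yield, promote→Q0. Q0=[P3,P4] Q1=[P1,P2] Q2=[]
t=8-9: P3@Q0 runs 1, rem=8, I/O yield, promote→Q0. Q0=[P4,P3] Q1=[P1,P2] Q2=[]
t=9-10: P4@Q0 runs 1, rem=13, I/O yield, promote→Q0. Q0=[P3,P4] Q1=[P1,P2] Q2=[]
t=10-11: P3@Q0 runs 1, rem=7, I/O yield, promote→Q0. Q0=[P4,P3] Q1=[P1,P2] Q2=[]
t=11-12: P4@Q0 runs 1, rem=12, I/O yield, promote→Q0. Q0=[P3,P4] Q1=[P1,P2] Q2=[]
t=12-13: P3@Q0 runs 1, rem=6, I/O yield, promote→Q0. Q0=[P4,P3] Q1=[P1,P2] Q2=[]
t=13-14: P4@Q0 runs 1, rem=11, I/O yield, promote→Q0. Q0=[P3,P4] Q1=[P1,P2] Q2=[]
t=14-15: P3@Q0 runs 1, rem=5, I/O yield, promote→Q0. Q0=[P4,P3] Q1=[P1,P2] Q2=[]
t=15-16: P4@Q0 runs 1, rem=10, I/O yield, promote→Q0. Q0=[P3,P4] Q1=[P1,P2] Q2=[]
t=16-17: P3@Q0 runs 1, rem=4, I/O yield, promote→Q0. Q0=[P4,P3] Q1=[P1,P2] Q2=[]
t=17-18: P4@Q0 runs 1, rem=9, I/O yield, promote→Q0. Q0=[P3,P4] Q1=[P1,P2] Q2=[]
t=18-19: P3@Q0 runs 1, rem=3, I/O yield, promote→Q0. Q0=[P4,P3] Q1=[P1,P2] Q2=[]
t=19-20: P4@Q0 runs 1, rem=8, I/O yield, promote→Q0. Q0=[P3,P4] Q1=[P1,P2] Q2=[]
t=20-21: P3@Q0 runs 1, rem=2, I/O yield, promote→Q0. Q0=[P4,P3] Q1=[P1,P2] Q2=[]
t=21-22: P4@Q0 runs 1, rem=7, I/O yield, promote→Q0. Q0=[P3,P4] Q1=[P1,P2] Q2=[]
t=22-23: P3@Q0 runs 1, rem=1, I/O yield, promote→Q0. Q0=[P4,P3] Q1=[P1,P2] Q2=[]
t=23-24: P4@Q0 runs 1, rem=6, I/O yield, promote→Q0. Q0=[P3,P4] Q1=[P1,P2] Q2=[]
t=24-25: P3@Q0 runs 1, rem=0, completes. Q0=[P4] Q1=[P1,P2] Q2=[]
t=25-26: P4@Q0 runs 1, rem=5, I/O yield, promote→Q0. Q0=[P4] Q1=[P1,P2] Q2=[]
t=26-27: P4@Q0 runs 1, rem=4, I/O yield, promote→Q0. Q0=[P4] Q1=[P1,P2] Q2=[]
t=27-28: P4@Q0 runs 1, rem=3, I/O yield, promote→Q0. Q0=[P4] Q1=[P1,P2] Q2=[]
t=28-29: P4@Q0 runs 1, rem=2, I/O yield, promote→Q0. Q0=[P4] Q1=[P1,P2] Q2=[]
t=29-30: P4@Q0 runs 1, rem=1, I/O yield, promote→Q0. Q0=[P4] Q1=[P1,P2] Q2=[]
t=30-31: P4@Q0 runs 1, rem=0, completes. Q0=[] Q1=[P1,P2] Q2=[]
t=31-35: P1@Q1 runs 4, rem=1, quantum used, demote→Q2. Q0=[] Q1=[P2] Q2=[P1]
t=35-39: P2@Q1 runs 4, rem=1, quantum used, demote→Q2. Q0=[] Q1=[] Q2=[P1,P2]
t=39-40: P1@Q2 runs 1, rem=0, completes. Q0=[] Q1=[] Q2=[P2]
t=40-41: P2@Q2 runs 1, rem=0, completes. Q0=[] Q1=[] Q2=[]

Answer: P1(0-3) P2(3-6) P3(6-7) P4(7-8) P3(8-9) P4(9-10) P3(10-11) P4(11-12) P3(12-13) P4(13-14) P3(14-15) P4(15-16) P3(16-17) P4(17-18) P3(18-19) P4(19-20) P3(20-21) P4(21-22) P3(22-23) P4(23-24) P3(24-25) P4(25-26) P4(26-27) P4(27-28) P4(28-29) P4(29-30) P4(30-31) P1(31-35) P2(35-39) P1(39-40) P2(40-41)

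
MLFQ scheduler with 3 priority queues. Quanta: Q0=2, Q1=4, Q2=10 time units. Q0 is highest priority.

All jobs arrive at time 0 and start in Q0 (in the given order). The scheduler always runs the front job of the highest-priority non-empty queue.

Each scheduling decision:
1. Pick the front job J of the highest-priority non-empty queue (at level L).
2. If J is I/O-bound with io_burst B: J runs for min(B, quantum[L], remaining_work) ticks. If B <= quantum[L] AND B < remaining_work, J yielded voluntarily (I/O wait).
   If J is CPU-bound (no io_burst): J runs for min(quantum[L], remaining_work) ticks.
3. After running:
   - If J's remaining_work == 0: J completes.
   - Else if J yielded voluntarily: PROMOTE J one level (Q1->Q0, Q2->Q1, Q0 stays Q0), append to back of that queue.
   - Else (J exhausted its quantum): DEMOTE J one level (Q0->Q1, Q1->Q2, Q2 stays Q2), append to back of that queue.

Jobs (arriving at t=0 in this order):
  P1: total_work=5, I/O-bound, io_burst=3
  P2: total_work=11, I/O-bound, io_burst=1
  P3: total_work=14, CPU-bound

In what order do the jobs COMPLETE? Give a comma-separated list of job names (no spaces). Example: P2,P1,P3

Answer: P2,P1,P3

Derivation:
t=0-2: P1@Q0 runs 2, rem=3, quantum used, demote→Q1. Q0=[P2,P3] Q1=[P1] Q2=[]
t=2-3: P2@Q0 runs 1, rem=10, I/O yield, promote→Q0. Q0=[P3,P2] Q1=[P1] Q2=[]
t=3-5: P3@Q0 runs 2, rem=12, quantum used, demote→Q1. Q0=[P2] Q1=[P1,P3] Q2=[]
t=5-6: P2@Q0 runs 1, rem=9, I/O yield, promote→Q0. Q0=[P2] Q1=[P1,P3] Q2=[]
t=6-7: P2@Q0 runs 1, rem=8, I/O yield, promote→Q0. Q0=[P2] Q1=[P1,P3] Q2=[]
t=7-8: P2@Q0 runs 1, rem=7, I/O yield, promote→Q0. Q0=[P2] Q1=[P1,P3] Q2=[]
t=8-9: P2@Q0 runs 1, rem=6, I/O yield, promote→Q0. Q0=[P2] Q1=[P1,P3] Q2=[]
t=9-10: P2@Q0 runs 1, rem=5, I/O yield, promote→Q0. Q0=[P2] Q1=[P1,P3] Q2=[]
t=10-11: P2@Q0 runs 1, rem=4, I/O yield, promote→Q0. Q0=[P2] Q1=[P1,P3] Q2=[]
t=11-12: P2@Q0 runs 1, rem=3, I/O yield, promote→Q0. Q0=[P2] Q1=[P1,P3] Q2=[]
t=12-13: P2@Q0 runs 1, rem=2, I/O yield, promote→Q0. Q0=[P2] Q1=[P1,P3] Q2=[]
t=13-14: P2@Q0 runs 1, rem=1, I/O yield, promote→Q0. Q0=[P2] Q1=[P1,P3] Q2=[]
t=14-15: P2@Q0 runs 1, rem=0, completes. Q0=[] Q1=[P1,P3] Q2=[]
t=15-18: P1@Q1 runs 3, rem=0, completes. Q0=[] Q1=[P3] Q2=[]
t=18-22: P3@Q1 runs 4, rem=8, quantum used, demote→Q2. Q0=[] Q1=[] Q2=[P3]
t=22-30: P3@Q2 runs 8, rem=0, completes. Q0=[] Q1=[] Q2=[]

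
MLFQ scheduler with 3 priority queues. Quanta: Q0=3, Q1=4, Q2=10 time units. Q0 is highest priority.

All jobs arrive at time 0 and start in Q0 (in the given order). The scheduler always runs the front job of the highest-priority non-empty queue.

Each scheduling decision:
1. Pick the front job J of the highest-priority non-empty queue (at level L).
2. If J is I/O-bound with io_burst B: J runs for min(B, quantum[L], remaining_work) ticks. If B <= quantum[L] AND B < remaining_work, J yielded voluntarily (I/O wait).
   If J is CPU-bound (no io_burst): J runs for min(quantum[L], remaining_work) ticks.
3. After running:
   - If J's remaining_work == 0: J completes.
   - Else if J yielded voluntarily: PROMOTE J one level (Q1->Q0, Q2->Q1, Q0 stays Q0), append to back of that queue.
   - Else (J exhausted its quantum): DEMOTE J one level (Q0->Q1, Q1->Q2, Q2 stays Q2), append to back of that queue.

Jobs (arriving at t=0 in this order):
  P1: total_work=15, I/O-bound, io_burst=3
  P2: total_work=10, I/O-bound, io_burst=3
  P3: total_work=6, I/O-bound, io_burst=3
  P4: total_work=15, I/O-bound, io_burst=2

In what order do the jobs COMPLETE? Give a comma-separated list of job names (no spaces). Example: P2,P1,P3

Answer: P3,P2,P1,P4

Derivation:
t=0-3: P1@Q0 runs 3, rem=12, I/O yield, promote→Q0. Q0=[P2,P3,P4,P1] Q1=[] Q2=[]
t=3-6: P2@Q0 runs 3, rem=7, I/O yield, promote→Q0. Q0=[P3,P4,P1,P2] Q1=[] Q2=[]
t=6-9: P3@Q0 runs 3, rem=3, I/O yield, promote→Q0. Q0=[P4,P1,P2,P3] Q1=[] Q2=[]
t=9-11: P4@Q0 runs 2, rem=13, I/O yield, promote→Q0. Q0=[P1,P2,P3,P4] Q1=[] Q2=[]
t=11-14: P1@Q0 runs 3, rem=9, I/O yield, promote→Q0. Q0=[P2,P3,P4,P1] Q1=[] Q2=[]
t=14-17: P2@Q0 runs 3, rem=4, I/O yield, promote→Q0. Q0=[P3,P4,P1,P2] Q1=[] Q2=[]
t=17-20: P3@Q0 runs 3, rem=0, completes. Q0=[P4,P1,P2] Q1=[] Q2=[]
t=20-22: P4@Q0 runs 2, rem=11, I/O yield, promote→Q0. Q0=[P1,P2,P4] Q1=[] Q2=[]
t=22-25: P1@Q0 runs 3, rem=6, I/O yield, promote→Q0. Q0=[P2,P4,P1] Q1=[] Q2=[]
t=25-28: P2@Q0 runs 3, rem=1, I/O yield, promote→Q0. Q0=[P4,P1,P2] Q1=[] Q2=[]
t=28-30: P4@Q0 runs 2, rem=9, I/O yield, promote→Q0. Q0=[P1,P2,P4] Q1=[] Q2=[]
t=30-33: P1@Q0 runs 3, rem=3, I/O yield, promote→Q0. Q0=[P2,P4,P1] Q1=[] Q2=[]
t=33-34: P2@Q0 runs 1, rem=0, completes. Q0=[P4,P1] Q1=[] Q2=[]
t=34-36: P4@Q0 runs 2, rem=7, I/O yield, promote→Q0. Q0=[P1,P4] Q1=[] Q2=[]
t=36-39: P1@Q0 runs 3, rem=0, completes. Q0=[P4] Q1=[] Q2=[]
t=39-41: P4@Q0 runs 2, rem=5, I/O yield, promote→Q0. Q0=[P4] Q1=[] Q2=[]
t=41-43: P4@Q0 runs 2, rem=3, I/O yield, promote→Q0. Q0=[P4] Q1=[] Q2=[]
t=43-45: P4@Q0 runs 2, rem=1, I/O yield, promote→Q0. Q0=[P4] Q1=[] Q2=[]
t=45-46: P4@Q0 runs 1, rem=0, completes. Q0=[] Q1=[] Q2=[]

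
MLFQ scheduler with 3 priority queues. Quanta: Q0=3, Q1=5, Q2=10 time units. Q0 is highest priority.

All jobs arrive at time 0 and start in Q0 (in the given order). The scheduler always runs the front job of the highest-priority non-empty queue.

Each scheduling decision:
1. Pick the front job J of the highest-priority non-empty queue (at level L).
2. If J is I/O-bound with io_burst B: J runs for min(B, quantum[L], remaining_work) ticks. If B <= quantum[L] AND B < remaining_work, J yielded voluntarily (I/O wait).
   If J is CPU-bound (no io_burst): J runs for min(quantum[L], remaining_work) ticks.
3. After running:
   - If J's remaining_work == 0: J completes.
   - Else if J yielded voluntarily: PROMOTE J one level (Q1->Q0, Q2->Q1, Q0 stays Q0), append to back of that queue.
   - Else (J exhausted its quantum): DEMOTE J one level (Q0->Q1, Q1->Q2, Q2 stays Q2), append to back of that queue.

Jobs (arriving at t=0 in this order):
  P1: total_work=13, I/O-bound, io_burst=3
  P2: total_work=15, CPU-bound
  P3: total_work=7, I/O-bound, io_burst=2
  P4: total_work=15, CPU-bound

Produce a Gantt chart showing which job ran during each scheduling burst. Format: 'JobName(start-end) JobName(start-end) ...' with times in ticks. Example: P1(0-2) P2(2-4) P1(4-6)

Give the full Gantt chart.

t=0-3: P1@Q0 runs 3, rem=10, I/O yield, promote→Q0. Q0=[P2,P3,P4,P1] Q1=[] Q2=[]
t=3-6: P2@Q0 runs 3, rem=12, quantum used, demote→Q1. Q0=[P3,P4,P1] Q1=[P2] Q2=[]
t=6-8: P3@Q0 runs 2, rem=5, I/O yield, promote→Q0. Q0=[P4,P1,P3] Q1=[P2] Q2=[]
t=8-11: P4@Q0 runs 3, rem=12, quantum used, demote→Q1. Q0=[P1,P3] Q1=[P2,P4] Q2=[]
t=11-14: P1@Q0 runs 3, rem=7, I/O yield, promote→Q0. Q0=[P3,P1] Q1=[P2,P4] Q2=[]
t=14-16: P3@Q0 runs 2, rem=3, I/O yield, promote→Q0. Q0=[P1,P3] Q1=[P2,P4] Q2=[]
t=16-19: P1@Q0 runs 3, rem=4, I/O yield, promote→Q0. Q0=[P3,P1] Q1=[P2,P4] Q2=[]
t=19-21: P3@Q0 runs 2, rem=1, I/O yield, promote→Q0. Q0=[P1,P3] Q1=[P2,P4] Q2=[]
t=21-24: P1@Q0 runs 3, rem=1, I/O yield, promote→Q0. Q0=[P3,P1] Q1=[P2,P4] Q2=[]
t=24-25: P3@Q0 runs 1, rem=0, completes. Q0=[P1] Q1=[P2,P4] Q2=[]
t=25-26: P1@Q0 runs 1, rem=0, completes. Q0=[] Q1=[P2,P4] Q2=[]
t=26-31: P2@Q1 runs 5, rem=7, quantum used, demote→Q2. Q0=[] Q1=[P4] Q2=[P2]
t=31-36: P4@Q1 runs 5, rem=7, quantum used, demote→Q2. Q0=[] Q1=[] Q2=[P2,P4]
t=36-43: P2@Q2 runs 7, rem=0, completes. Q0=[] Q1=[] Q2=[P4]
t=43-50: P4@Q2 runs 7, rem=0, completes. Q0=[] Q1=[] Q2=[]

Answer: P1(0-3) P2(3-6) P3(6-8) P4(8-11) P1(11-14) P3(14-16) P1(16-19) P3(19-21) P1(21-24) P3(24-25) P1(25-26) P2(26-31) P4(31-36) P2(36-43) P4(43-50)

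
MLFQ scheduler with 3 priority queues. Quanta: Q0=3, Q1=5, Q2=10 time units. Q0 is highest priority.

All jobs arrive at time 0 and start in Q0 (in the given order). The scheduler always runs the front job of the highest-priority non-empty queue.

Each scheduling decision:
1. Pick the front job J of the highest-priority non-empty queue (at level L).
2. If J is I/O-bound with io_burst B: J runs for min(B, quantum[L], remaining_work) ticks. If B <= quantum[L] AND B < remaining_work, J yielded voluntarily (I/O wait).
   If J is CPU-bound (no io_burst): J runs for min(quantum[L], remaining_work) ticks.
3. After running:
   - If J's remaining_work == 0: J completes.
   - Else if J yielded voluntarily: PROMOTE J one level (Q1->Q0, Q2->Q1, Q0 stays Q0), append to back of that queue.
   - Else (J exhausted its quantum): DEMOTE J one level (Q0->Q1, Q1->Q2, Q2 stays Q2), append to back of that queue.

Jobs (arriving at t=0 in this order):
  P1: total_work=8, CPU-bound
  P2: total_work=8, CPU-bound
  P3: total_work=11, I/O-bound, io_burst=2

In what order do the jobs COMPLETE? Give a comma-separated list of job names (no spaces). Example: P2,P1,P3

Answer: P3,P1,P2

Derivation:
t=0-3: P1@Q0 runs 3, rem=5, quantum used, demote→Q1. Q0=[P2,P3] Q1=[P1] Q2=[]
t=3-6: P2@Q0 runs 3, rem=5, quantum used, demote→Q1. Q0=[P3] Q1=[P1,P2] Q2=[]
t=6-8: P3@Q0 runs 2, rem=9, I/O yield, promote→Q0. Q0=[P3] Q1=[P1,P2] Q2=[]
t=8-10: P3@Q0 runs 2, rem=7, I/O yield, promote→Q0. Q0=[P3] Q1=[P1,P2] Q2=[]
t=10-12: P3@Q0 runs 2, rem=5, I/O yield, promote→Q0. Q0=[P3] Q1=[P1,P2] Q2=[]
t=12-14: P3@Q0 runs 2, rem=3, I/O yield, promote→Q0. Q0=[P3] Q1=[P1,P2] Q2=[]
t=14-16: P3@Q0 runs 2, rem=1, I/O yield, promote→Q0. Q0=[P3] Q1=[P1,P2] Q2=[]
t=16-17: P3@Q0 runs 1, rem=0, completes. Q0=[] Q1=[P1,P2] Q2=[]
t=17-22: P1@Q1 runs 5, rem=0, completes. Q0=[] Q1=[P2] Q2=[]
t=22-27: P2@Q1 runs 5, rem=0, completes. Q0=[] Q1=[] Q2=[]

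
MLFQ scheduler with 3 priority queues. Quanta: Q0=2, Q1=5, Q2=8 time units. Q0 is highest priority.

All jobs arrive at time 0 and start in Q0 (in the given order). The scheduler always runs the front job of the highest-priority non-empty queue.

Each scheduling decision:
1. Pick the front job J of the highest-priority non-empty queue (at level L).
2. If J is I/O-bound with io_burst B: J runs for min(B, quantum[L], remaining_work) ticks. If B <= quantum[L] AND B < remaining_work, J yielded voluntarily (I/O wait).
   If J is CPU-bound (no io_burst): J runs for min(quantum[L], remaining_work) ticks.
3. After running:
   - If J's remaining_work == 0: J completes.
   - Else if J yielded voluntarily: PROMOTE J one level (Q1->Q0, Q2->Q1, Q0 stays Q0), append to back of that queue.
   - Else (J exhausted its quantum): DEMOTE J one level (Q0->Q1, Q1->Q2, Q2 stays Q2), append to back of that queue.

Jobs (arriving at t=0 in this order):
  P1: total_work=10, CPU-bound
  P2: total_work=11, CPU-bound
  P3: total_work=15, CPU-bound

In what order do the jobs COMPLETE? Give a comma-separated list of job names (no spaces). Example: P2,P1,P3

Answer: P1,P2,P3

Derivation:
t=0-2: P1@Q0 runs 2, rem=8, quantum used, demote→Q1. Q0=[P2,P3] Q1=[P1] Q2=[]
t=2-4: P2@Q0 runs 2, rem=9, quantum used, demote→Q1. Q0=[P3] Q1=[P1,P2] Q2=[]
t=4-6: P3@Q0 runs 2, rem=13, quantum used, demote→Q1. Q0=[] Q1=[P1,P2,P3] Q2=[]
t=6-11: P1@Q1 runs 5, rem=3, quantum used, demote→Q2. Q0=[] Q1=[P2,P3] Q2=[P1]
t=11-16: P2@Q1 runs 5, rem=4, quantum used, demote→Q2. Q0=[] Q1=[P3] Q2=[P1,P2]
t=16-21: P3@Q1 runs 5, rem=8, quantum used, demote→Q2. Q0=[] Q1=[] Q2=[P1,P2,P3]
t=21-24: P1@Q2 runs 3, rem=0, completes. Q0=[] Q1=[] Q2=[P2,P3]
t=24-28: P2@Q2 runs 4, rem=0, completes. Q0=[] Q1=[] Q2=[P3]
t=28-36: P3@Q2 runs 8, rem=0, completes. Q0=[] Q1=[] Q2=[]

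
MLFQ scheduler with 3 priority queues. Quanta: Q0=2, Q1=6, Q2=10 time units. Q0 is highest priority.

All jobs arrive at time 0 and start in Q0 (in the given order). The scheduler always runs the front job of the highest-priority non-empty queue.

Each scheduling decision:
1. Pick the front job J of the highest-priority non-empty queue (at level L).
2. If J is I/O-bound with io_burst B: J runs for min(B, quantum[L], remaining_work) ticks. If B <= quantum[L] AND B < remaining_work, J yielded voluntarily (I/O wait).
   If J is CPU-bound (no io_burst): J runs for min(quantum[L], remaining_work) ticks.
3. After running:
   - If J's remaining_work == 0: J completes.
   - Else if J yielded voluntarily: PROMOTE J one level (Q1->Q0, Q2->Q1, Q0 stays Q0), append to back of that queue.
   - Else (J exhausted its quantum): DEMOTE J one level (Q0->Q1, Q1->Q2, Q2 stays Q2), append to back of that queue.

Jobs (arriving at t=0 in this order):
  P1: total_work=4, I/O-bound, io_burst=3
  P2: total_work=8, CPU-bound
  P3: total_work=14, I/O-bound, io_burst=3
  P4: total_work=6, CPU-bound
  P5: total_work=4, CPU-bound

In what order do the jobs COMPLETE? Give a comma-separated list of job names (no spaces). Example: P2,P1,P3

Answer: P1,P2,P4,P5,P3

Derivation:
t=0-2: P1@Q0 runs 2, rem=2, quantum used, demote→Q1. Q0=[P2,P3,P4,P5] Q1=[P1] Q2=[]
t=2-4: P2@Q0 runs 2, rem=6, quantum used, demote→Q1. Q0=[P3,P4,P5] Q1=[P1,P2] Q2=[]
t=4-6: P3@Q0 runs 2, rem=12, quantum used, demote→Q1. Q0=[P4,P5] Q1=[P1,P2,P3] Q2=[]
t=6-8: P4@Q0 runs 2, rem=4, quantum used, demote→Q1. Q0=[P5] Q1=[P1,P2,P3,P4] Q2=[]
t=8-10: P5@Q0 runs 2, rem=2, quantum used, demote→Q1. Q0=[] Q1=[P1,P2,P3,P4,P5] Q2=[]
t=10-12: P1@Q1 runs 2, rem=0, completes. Q0=[] Q1=[P2,P3,P4,P5] Q2=[]
t=12-18: P2@Q1 runs 6, rem=0, completes. Q0=[] Q1=[P3,P4,P5] Q2=[]
t=18-21: P3@Q1 runs 3, rem=9, I/O yield, promote→Q0. Q0=[P3] Q1=[P4,P5] Q2=[]
t=21-23: P3@Q0 runs 2, rem=7, quantum used, demote→Q1. Q0=[] Q1=[P4,P5,P3] Q2=[]
t=23-27: P4@Q1 runs 4, rem=0, completes. Q0=[] Q1=[P5,P3] Q2=[]
t=27-29: P5@Q1 runs 2, rem=0, completes. Q0=[] Q1=[P3] Q2=[]
t=29-32: P3@Q1 runs 3, rem=4, I/O yield, promote→Q0. Q0=[P3] Q1=[] Q2=[]
t=32-34: P3@Q0 runs 2, rem=2, quantum used, demote→Q1. Q0=[] Q1=[P3] Q2=[]
t=34-36: P3@Q1 runs 2, rem=0, completes. Q0=[] Q1=[] Q2=[]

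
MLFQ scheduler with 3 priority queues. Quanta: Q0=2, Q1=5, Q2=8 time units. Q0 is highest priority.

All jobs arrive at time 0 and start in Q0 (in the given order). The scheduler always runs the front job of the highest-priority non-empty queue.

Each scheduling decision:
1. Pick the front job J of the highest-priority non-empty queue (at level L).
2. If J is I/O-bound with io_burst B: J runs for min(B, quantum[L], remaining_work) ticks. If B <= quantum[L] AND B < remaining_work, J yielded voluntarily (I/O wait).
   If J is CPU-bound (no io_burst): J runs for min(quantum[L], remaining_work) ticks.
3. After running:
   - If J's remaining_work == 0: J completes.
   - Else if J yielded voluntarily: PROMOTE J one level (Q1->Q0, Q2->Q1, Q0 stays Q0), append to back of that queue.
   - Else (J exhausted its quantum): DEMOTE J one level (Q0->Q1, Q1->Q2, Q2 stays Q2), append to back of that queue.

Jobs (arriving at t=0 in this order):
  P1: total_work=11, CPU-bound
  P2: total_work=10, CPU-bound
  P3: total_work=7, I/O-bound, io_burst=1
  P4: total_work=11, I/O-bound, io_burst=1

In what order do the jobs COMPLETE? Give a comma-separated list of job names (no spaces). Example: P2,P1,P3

Answer: P3,P4,P1,P2

Derivation:
t=0-2: P1@Q0 runs 2, rem=9, quantum used, demote→Q1. Q0=[P2,P3,P4] Q1=[P1] Q2=[]
t=2-4: P2@Q0 runs 2, rem=8, quantum used, demote→Q1. Q0=[P3,P4] Q1=[P1,P2] Q2=[]
t=4-5: P3@Q0 runs 1, rem=6, I/O yield, promote→Q0. Q0=[P4,P3] Q1=[P1,P2] Q2=[]
t=5-6: P4@Q0 runs 1, rem=10, I/O yield, promote→Q0. Q0=[P3,P4] Q1=[P1,P2] Q2=[]
t=6-7: P3@Q0 runs 1, rem=5, I/O yield, promote→Q0. Q0=[P4,P3] Q1=[P1,P2] Q2=[]
t=7-8: P4@Q0 runs 1, rem=9, I/O yield, promote→Q0. Q0=[P3,P4] Q1=[P1,P2] Q2=[]
t=8-9: P3@Q0 runs 1, rem=4, I/O yield, promote→Q0. Q0=[P4,P3] Q1=[P1,P2] Q2=[]
t=9-10: P4@Q0 runs 1, rem=8, I/O yield, promote→Q0. Q0=[P3,P4] Q1=[P1,P2] Q2=[]
t=10-11: P3@Q0 runs 1, rem=3, I/O yield, promote→Q0. Q0=[P4,P3] Q1=[P1,P2] Q2=[]
t=11-12: P4@Q0 runs 1, rem=7, I/O yield, promote→Q0. Q0=[P3,P4] Q1=[P1,P2] Q2=[]
t=12-13: P3@Q0 runs 1, rem=2, I/O yield, promote→Q0. Q0=[P4,P3] Q1=[P1,P2] Q2=[]
t=13-14: P4@Q0 runs 1, rem=6, I/O yield, promote→Q0. Q0=[P3,P4] Q1=[P1,P2] Q2=[]
t=14-15: P3@Q0 runs 1, rem=1, I/O yield, promote→Q0. Q0=[P4,P3] Q1=[P1,P2] Q2=[]
t=15-16: P4@Q0 runs 1, rem=5, I/O yield, promote→Q0. Q0=[P3,P4] Q1=[P1,P2] Q2=[]
t=16-17: P3@Q0 runs 1, rem=0, completes. Q0=[P4] Q1=[P1,P2] Q2=[]
t=17-18: P4@Q0 runs 1, rem=4, I/O yield, promote→Q0. Q0=[P4] Q1=[P1,P2] Q2=[]
t=18-19: P4@Q0 runs 1, rem=3, I/O yield, promote→Q0. Q0=[P4] Q1=[P1,P2] Q2=[]
t=19-20: P4@Q0 runs 1, rem=2, I/O yield, promote→Q0. Q0=[P4] Q1=[P1,P2] Q2=[]
t=20-21: P4@Q0 runs 1, rem=1, I/O yield, promote→Q0. Q0=[P4] Q1=[P1,P2] Q2=[]
t=21-22: P4@Q0 runs 1, rem=0, completes. Q0=[] Q1=[P1,P2] Q2=[]
t=22-27: P1@Q1 runs 5, rem=4, quantum used, demote→Q2. Q0=[] Q1=[P2] Q2=[P1]
t=27-32: P2@Q1 runs 5, rem=3, quantum used, demote→Q2. Q0=[] Q1=[] Q2=[P1,P2]
t=32-36: P1@Q2 runs 4, rem=0, completes. Q0=[] Q1=[] Q2=[P2]
t=36-39: P2@Q2 runs 3, rem=0, completes. Q0=[] Q1=[] Q2=[]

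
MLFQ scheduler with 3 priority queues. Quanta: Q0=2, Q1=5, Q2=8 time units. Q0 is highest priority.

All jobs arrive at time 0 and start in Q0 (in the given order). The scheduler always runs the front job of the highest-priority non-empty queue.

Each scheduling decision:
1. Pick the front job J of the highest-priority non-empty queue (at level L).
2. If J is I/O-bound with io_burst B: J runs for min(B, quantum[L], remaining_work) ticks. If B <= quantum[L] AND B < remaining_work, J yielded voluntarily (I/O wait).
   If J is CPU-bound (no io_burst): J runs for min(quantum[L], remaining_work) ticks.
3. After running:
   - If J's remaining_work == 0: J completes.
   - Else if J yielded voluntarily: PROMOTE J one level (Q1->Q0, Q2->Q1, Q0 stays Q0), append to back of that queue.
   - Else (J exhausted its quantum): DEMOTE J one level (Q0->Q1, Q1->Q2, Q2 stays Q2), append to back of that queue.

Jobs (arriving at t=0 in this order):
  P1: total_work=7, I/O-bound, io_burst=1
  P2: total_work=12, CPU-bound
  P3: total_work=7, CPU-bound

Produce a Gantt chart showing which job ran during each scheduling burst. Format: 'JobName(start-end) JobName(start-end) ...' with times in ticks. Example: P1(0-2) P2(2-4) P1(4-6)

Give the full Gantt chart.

t=0-1: P1@Q0 runs 1, rem=6, I/O yield, promote→Q0. Q0=[P2,P3,P1] Q1=[] Q2=[]
t=1-3: P2@Q0 runs 2, rem=10, quantum used, demote→Q1. Q0=[P3,P1] Q1=[P2] Q2=[]
t=3-5: P3@Q0 runs 2, rem=5, quantum used, demote→Q1. Q0=[P1] Q1=[P2,P3] Q2=[]
t=5-6: P1@Q0 runs 1, rem=5, I/O yield, promote→Q0. Q0=[P1] Q1=[P2,P3] Q2=[]
t=6-7: P1@Q0 runs 1, rem=4, I/O yield, promote→Q0. Q0=[P1] Q1=[P2,P3] Q2=[]
t=7-8: P1@Q0 runs 1, rem=3, I/O yield, promote→Q0. Q0=[P1] Q1=[P2,P3] Q2=[]
t=8-9: P1@Q0 runs 1, rem=2, I/O yield, promote→Q0. Q0=[P1] Q1=[P2,P3] Q2=[]
t=9-10: P1@Q0 runs 1, rem=1, I/O yield, promote→Q0. Q0=[P1] Q1=[P2,P3] Q2=[]
t=10-11: P1@Q0 runs 1, rem=0, completes. Q0=[] Q1=[P2,P3] Q2=[]
t=11-16: P2@Q1 runs 5, rem=5, quantum used, demote→Q2. Q0=[] Q1=[P3] Q2=[P2]
t=16-21: P3@Q1 runs 5, rem=0, completes. Q0=[] Q1=[] Q2=[P2]
t=21-26: P2@Q2 runs 5, rem=0, completes. Q0=[] Q1=[] Q2=[]

Answer: P1(0-1) P2(1-3) P3(3-5) P1(5-6) P1(6-7) P1(7-8) P1(8-9) P1(9-10) P1(10-11) P2(11-16) P3(16-21) P2(21-26)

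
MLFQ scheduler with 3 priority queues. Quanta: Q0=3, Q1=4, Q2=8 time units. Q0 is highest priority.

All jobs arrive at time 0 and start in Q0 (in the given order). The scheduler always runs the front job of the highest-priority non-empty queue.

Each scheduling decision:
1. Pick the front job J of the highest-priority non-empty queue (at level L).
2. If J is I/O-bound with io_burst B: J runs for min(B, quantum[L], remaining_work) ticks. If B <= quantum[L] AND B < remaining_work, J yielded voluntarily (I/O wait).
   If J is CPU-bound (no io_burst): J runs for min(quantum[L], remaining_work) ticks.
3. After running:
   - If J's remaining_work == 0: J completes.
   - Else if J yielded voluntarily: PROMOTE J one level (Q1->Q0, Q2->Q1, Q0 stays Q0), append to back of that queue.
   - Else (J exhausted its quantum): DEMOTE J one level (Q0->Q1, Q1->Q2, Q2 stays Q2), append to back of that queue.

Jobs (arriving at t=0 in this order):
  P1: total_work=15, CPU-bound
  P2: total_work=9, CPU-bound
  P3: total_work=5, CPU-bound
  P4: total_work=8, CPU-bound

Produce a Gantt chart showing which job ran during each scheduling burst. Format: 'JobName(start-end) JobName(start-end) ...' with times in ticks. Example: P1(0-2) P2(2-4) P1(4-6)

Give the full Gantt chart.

t=0-3: P1@Q0 runs 3, rem=12, quantum used, demote→Q1. Q0=[P2,P3,P4] Q1=[P1] Q2=[]
t=3-6: P2@Q0 runs 3, rem=6, quantum used, demote→Q1. Q0=[P3,P4] Q1=[P1,P2] Q2=[]
t=6-9: P3@Q0 runs 3, rem=2, quantum used, demote→Q1. Q0=[P4] Q1=[P1,P2,P3] Q2=[]
t=9-12: P4@Q0 runs 3, rem=5, quantum used, demote→Q1. Q0=[] Q1=[P1,P2,P3,P4] Q2=[]
t=12-16: P1@Q1 runs 4, rem=8, quantum used, demote→Q2. Q0=[] Q1=[P2,P3,P4] Q2=[P1]
t=16-20: P2@Q1 runs 4, rem=2, quantum used, demote→Q2. Q0=[] Q1=[P3,P4] Q2=[P1,P2]
t=20-22: P3@Q1 runs 2, rem=0, completes. Q0=[] Q1=[P4] Q2=[P1,P2]
t=22-26: P4@Q1 runs 4, rem=1, quantum used, demote→Q2. Q0=[] Q1=[] Q2=[P1,P2,P4]
t=26-34: P1@Q2 runs 8, rem=0, completes. Q0=[] Q1=[] Q2=[P2,P4]
t=34-36: P2@Q2 runs 2, rem=0, completes. Q0=[] Q1=[] Q2=[P4]
t=36-37: P4@Q2 runs 1, rem=0, completes. Q0=[] Q1=[] Q2=[]

Answer: P1(0-3) P2(3-6) P3(6-9) P4(9-12) P1(12-16) P2(16-20) P3(20-22) P4(22-26) P1(26-34) P2(34-36) P4(36-37)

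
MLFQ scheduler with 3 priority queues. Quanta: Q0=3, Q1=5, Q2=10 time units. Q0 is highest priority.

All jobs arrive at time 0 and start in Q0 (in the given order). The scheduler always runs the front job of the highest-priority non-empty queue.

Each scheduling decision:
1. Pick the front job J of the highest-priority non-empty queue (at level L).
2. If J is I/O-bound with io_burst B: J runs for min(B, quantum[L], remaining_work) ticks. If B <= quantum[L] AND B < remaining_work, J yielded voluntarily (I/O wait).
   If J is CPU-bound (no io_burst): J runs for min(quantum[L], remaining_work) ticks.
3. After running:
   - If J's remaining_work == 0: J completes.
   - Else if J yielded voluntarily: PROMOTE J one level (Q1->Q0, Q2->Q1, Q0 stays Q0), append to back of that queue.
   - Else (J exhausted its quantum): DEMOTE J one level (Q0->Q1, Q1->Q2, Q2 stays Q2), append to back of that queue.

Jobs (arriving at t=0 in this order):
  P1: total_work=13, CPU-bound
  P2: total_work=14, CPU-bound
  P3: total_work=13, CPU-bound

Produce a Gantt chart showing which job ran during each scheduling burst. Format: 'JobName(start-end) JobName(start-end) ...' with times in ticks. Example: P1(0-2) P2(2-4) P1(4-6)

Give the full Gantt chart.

Answer: P1(0-3) P2(3-6) P3(6-9) P1(9-14) P2(14-19) P3(19-24) P1(24-29) P2(29-35) P3(35-40)

Derivation:
t=0-3: P1@Q0 runs 3, rem=10, quantum used, demote→Q1. Q0=[P2,P3] Q1=[P1] Q2=[]
t=3-6: P2@Q0 runs 3, rem=11, quantum used, demote→Q1. Q0=[P3] Q1=[P1,P2] Q2=[]
t=6-9: P3@Q0 runs 3, rem=10, quantum used, demote→Q1. Q0=[] Q1=[P1,P2,P3] Q2=[]
t=9-14: P1@Q1 runs 5, rem=5, quantum used, demote→Q2. Q0=[] Q1=[P2,P3] Q2=[P1]
t=14-19: P2@Q1 runs 5, rem=6, quantum used, demote→Q2. Q0=[] Q1=[P3] Q2=[P1,P2]
t=19-24: P3@Q1 runs 5, rem=5, quantum used, demote→Q2. Q0=[] Q1=[] Q2=[P1,P2,P3]
t=24-29: P1@Q2 runs 5, rem=0, completes. Q0=[] Q1=[] Q2=[P2,P3]
t=29-35: P2@Q2 runs 6, rem=0, completes. Q0=[] Q1=[] Q2=[P3]
t=35-40: P3@Q2 runs 5, rem=0, completes. Q0=[] Q1=[] Q2=[]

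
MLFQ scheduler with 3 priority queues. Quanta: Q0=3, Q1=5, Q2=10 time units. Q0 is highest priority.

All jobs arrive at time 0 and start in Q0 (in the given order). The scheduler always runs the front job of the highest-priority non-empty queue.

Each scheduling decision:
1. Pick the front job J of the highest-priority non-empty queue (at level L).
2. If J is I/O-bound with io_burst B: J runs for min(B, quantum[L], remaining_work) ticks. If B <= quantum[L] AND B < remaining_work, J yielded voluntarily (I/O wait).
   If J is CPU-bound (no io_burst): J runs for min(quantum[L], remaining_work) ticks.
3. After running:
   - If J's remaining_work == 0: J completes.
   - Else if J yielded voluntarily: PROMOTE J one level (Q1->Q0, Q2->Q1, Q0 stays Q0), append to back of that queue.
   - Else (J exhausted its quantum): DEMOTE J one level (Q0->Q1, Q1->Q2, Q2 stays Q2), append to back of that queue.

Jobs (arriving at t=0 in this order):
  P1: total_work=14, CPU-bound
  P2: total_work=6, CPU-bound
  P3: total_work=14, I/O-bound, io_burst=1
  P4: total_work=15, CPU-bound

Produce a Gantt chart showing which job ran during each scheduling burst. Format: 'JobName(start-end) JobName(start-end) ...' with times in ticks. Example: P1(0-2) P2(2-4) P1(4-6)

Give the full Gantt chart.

Answer: P1(0-3) P2(3-6) P3(6-7) P4(7-10) P3(10-11) P3(11-12) P3(12-13) P3(13-14) P3(14-15) P3(15-16) P3(16-17) P3(17-18) P3(18-19) P3(19-20) P3(20-21) P3(21-22) P3(22-23) P1(23-28) P2(28-31) P4(31-36) P1(36-42) P4(42-49)

Derivation:
t=0-3: P1@Q0 runs 3, rem=11, quantum used, demote→Q1. Q0=[P2,P3,P4] Q1=[P1] Q2=[]
t=3-6: P2@Q0 runs 3, rem=3, quantum used, demote→Q1. Q0=[P3,P4] Q1=[P1,P2] Q2=[]
t=6-7: P3@Q0 runs 1, rem=13, I/O yield, promote→Q0. Q0=[P4,P3] Q1=[P1,P2] Q2=[]
t=7-10: P4@Q0 runs 3, rem=12, quantum used, demote→Q1. Q0=[P3] Q1=[P1,P2,P4] Q2=[]
t=10-11: P3@Q0 runs 1, rem=12, I/O yield, promote→Q0. Q0=[P3] Q1=[P1,P2,P4] Q2=[]
t=11-12: P3@Q0 runs 1, rem=11, I/O yield, promote→Q0. Q0=[P3] Q1=[P1,P2,P4] Q2=[]
t=12-13: P3@Q0 runs 1, rem=10, I/O yield, promote→Q0. Q0=[P3] Q1=[P1,P2,P4] Q2=[]
t=13-14: P3@Q0 runs 1, rem=9, I/O yield, promote→Q0. Q0=[P3] Q1=[P1,P2,P4] Q2=[]
t=14-15: P3@Q0 runs 1, rem=8, I/O yield, promote→Q0. Q0=[P3] Q1=[P1,P2,P4] Q2=[]
t=15-16: P3@Q0 runs 1, rem=7, I/O yield, promote→Q0. Q0=[P3] Q1=[P1,P2,P4] Q2=[]
t=16-17: P3@Q0 runs 1, rem=6, I/O yield, promote→Q0. Q0=[P3] Q1=[P1,P2,P4] Q2=[]
t=17-18: P3@Q0 runs 1, rem=5, I/O yield, promote→Q0. Q0=[P3] Q1=[P1,P2,P4] Q2=[]
t=18-19: P3@Q0 runs 1, rem=4, I/O yield, promote→Q0. Q0=[P3] Q1=[P1,P2,P4] Q2=[]
t=19-20: P3@Q0 runs 1, rem=3, I/O yield, promote→Q0. Q0=[P3] Q1=[P1,P2,P4] Q2=[]
t=20-21: P3@Q0 runs 1, rem=2, I/O yield, promote→Q0. Q0=[P3] Q1=[P1,P2,P4] Q2=[]
t=21-22: P3@Q0 runs 1, rem=1, I/O yield, promote→Q0. Q0=[P3] Q1=[P1,P2,P4] Q2=[]
t=22-23: P3@Q0 runs 1, rem=0, completes. Q0=[] Q1=[P1,P2,P4] Q2=[]
t=23-28: P1@Q1 runs 5, rem=6, quantum used, demote→Q2. Q0=[] Q1=[P2,P4] Q2=[P1]
t=28-31: P2@Q1 runs 3, rem=0, completes. Q0=[] Q1=[P4] Q2=[P1]
t=31-36: P4@Q1 runs 5, rem=7, quantum used, demote→Q2. Q0=[] Q1=[] Q2=[P1,P4]
t=36-42: P1@Q2 runs 6, rem=0, completes. Q0=[] Q1=[] Q2=[P4]
t=42-49: P4@Q2 runs 7, rem=0, completes. Q0=[] Q1=[] Q2=[]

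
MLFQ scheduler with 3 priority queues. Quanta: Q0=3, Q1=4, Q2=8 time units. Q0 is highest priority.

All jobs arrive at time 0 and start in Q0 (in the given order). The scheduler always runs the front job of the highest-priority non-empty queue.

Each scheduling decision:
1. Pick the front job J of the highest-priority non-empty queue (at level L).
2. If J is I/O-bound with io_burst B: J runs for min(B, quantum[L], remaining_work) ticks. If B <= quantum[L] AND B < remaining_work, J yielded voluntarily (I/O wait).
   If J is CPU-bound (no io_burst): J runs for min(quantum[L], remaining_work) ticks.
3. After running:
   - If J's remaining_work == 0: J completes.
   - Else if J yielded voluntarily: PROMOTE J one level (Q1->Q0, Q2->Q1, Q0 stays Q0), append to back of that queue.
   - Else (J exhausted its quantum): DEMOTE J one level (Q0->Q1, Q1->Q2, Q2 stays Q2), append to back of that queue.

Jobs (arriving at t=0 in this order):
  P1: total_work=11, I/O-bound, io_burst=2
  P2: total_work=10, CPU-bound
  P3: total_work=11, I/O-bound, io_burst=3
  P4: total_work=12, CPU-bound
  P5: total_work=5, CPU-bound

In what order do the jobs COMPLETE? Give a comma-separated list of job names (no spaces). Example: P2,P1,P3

t=0-2: P1@Q0 runs 2, rem=9, I/O yield, promote→Q0. Q0=[P2,P3,P4,P5,P1] Q1=[] Q2=[]
t=2-5: P2@Q0 runs 3, rem=7, quantum used, demote→Q1. Q0=[P3,P4,P5,P1] Q1=[P2] Q2=[]
t=5-8: P3@Q0 runs 3, rem=8, I/O yield, promote→Q0. Q0=[P4,P5,P1,P3] Q1=[P2] Q2=[]
t=8-11: P4@Q0 runs 3, rem=9, quantum used, demote→Q1. Q0=[P5,P1,P3] Q1=[P2,P4] Q2=[]
t=11-14: P5@Q0 runs 3, rem=2, quantum used, demote→Q1. Q0=[P1,P3] Q1=[P2,P4,P5] Q2=[]
t=14-16: P1@Q0 runs 2, rem=7, I/O yield, promote→Q0. Q0=[P3,P1] Q1=[P2,P4,P5] Q2=[]
t=16-19: P3@Q0 runs 3, rem=5, I/O yield, promote→Q0. Q0=[P1,P3] Q1=[P2,P4,P5] Q2=[]
t=19-21: P1@Q0 runs 2, rem=5, I/O yield, promote→Q0. Q0=[P3,P1] Q1=[P2,P4,P5] Q2=[]
t=21-24: P3@Q0 runs 3, rem=2, I/O yield, promote→Q0. Q0=[P1,P3] Q1=[P2,P4,P5] Q2=[]
t=24-26: P1@Q0 runs 2, rem=3, I/O yield, promote→Q0. Q0=[P3,P1] Q1=[P2,P4,P5] Q2=[]
t=26-28: P3@Q0 runs 2, rem=0, completes. Q0=[P1] Q1=[P2,P4,P5] Q2=[]
t=28-30: P1@Q0 runs 2, rem=1, I/O yield, promote→Q0. Q0=[P1] Q1=[P2,P4,P5] Q2=[]
t=30-31: P1@Q0 runs 1, rem=0, completes. Q0=[] Q1=[P2,P4,P5] Q2=[]
t=31-35: P2@Q1 runs 4, rem=3, quantum used, demote→Q2. Q0=[] Q1=[P4,P5] Q2=[P2]
t=35-39: P4@Q1 runs 4, rem=5, quantum used, demote→Q2. Q0=[] Q1=[P5] Q2=[P2,P4]
t=39-41: P5@Q1 runs 2, rem=0, completes. Q0=[] Q1=[] Q2=[P2,P4]
t=41-44: P2@Q2 runs 3, rem=0, completes. Q0=[] Q1=[] Q2=[P4]
t=44-49: P4@Q2 runs 5, rem=0, completes. Q0=[] Q1=[] Q2=[]

Answer: P3,P1,P5,P2,P4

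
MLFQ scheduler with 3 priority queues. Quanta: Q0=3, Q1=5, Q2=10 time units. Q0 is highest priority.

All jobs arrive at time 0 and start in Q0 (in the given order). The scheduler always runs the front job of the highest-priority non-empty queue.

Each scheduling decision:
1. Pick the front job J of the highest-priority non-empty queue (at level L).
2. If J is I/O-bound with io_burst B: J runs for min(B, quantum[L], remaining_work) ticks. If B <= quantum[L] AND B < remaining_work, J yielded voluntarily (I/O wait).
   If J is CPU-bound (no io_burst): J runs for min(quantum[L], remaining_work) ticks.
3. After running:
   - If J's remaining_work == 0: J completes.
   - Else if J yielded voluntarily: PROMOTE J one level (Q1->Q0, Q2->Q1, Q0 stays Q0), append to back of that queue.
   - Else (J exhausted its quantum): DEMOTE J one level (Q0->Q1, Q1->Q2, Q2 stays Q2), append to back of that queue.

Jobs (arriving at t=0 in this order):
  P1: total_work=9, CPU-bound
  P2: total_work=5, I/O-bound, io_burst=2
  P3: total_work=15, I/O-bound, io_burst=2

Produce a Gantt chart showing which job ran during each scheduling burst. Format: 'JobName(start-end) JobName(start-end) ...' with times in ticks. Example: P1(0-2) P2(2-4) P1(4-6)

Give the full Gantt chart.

Answer: P1(0-3) P2(3-5) P3(5-7) P2(7-9) P3(9-11) P2(11-12) P3(12-14) P3(14-16) P3(16-18) P3(18-20) P3(20-22) P3(22-23) P1(23-28) P1(28-29)

Derivation:
t=0-3: P1@Q0 runs 3, rem=6, quantum used, demote→Q1. Q0=[P2,P3] Q1=[P1] Q2=[]
t=3-5: P2@Q0 runs 2, rem=3, I/O yield, promote→Q0. Q0=[P3,P2] Q1=[P1] Q2=[]
t=5-7: P3@Q0 runs 2, rem=13, I/O yield, promote→Q0. Q0=[P2,P3] Q1=[P1] Q2=[]
t=7-9: P2@Q0 runs 2, rem=1, I/O yield, promote→Q0. Q0=[P3,P2] Q1=[P1] Q2=[]
t=9-11: P3@Q0 runs 2, rem=11, I/O yield, promote→Q0. Q0=[P2,P3] Q1=[P1] Q2=[]
t=11-12: P2@Q0 runs 1, rem=0, completes. Q0=[P3] Q1=[P1] Q2=[]
t=12-14: P3@Q0 runs 2, rem=9, I/O yield, promote→Q0. Q0=[P3] Q1=[P1] Q2=[]
t=14-16: P3@Q0 runs 2, rem=7, I/O yield, promote→Q0. Q0=[P3] Q1=[P1] Q2=[]
t=16-18: P3@Q0 runs 2, rem=5, I/O yield, promote→Q0. Q0=[P3] Q1=[P1] Q2=[]
t=18-20: P3@Q0 runs 2, rem=3, I/O yield, promote→Q0. Q0=[P3] Q1=[P1] Q2=[]
t=20-22: P3@Q0 runs 2, rem=1, I/O yield, promote→Q0. Q0=[P3] Q1=[P1] Q2=[]
t=22-23: P3@Q0 runs 1, rem=0, completes. Q0=[] Q1=[P1] Q2=[]
t=23-28: P1@Q1 runs 5, rem=1, quantum used, demote→Q2. Q0=[] Q1=[] Q2=[P1]
t=28-29: P1@Q2 runs 1, rem=0, completes. Q0=[] Q1=[] Q2=[]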